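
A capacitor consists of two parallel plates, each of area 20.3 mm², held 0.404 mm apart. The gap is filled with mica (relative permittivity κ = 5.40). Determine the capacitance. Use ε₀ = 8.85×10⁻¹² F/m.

A = 20.3 mm² = 2.03×10⁻⁵ m².
C = κε₀A/d = 5.40 × 8.85×10⁻¹² × 2.03×10⁻⁵ / 4.04×10⁻⁴ = 2.40×10⁻¹² F.

2.40 pF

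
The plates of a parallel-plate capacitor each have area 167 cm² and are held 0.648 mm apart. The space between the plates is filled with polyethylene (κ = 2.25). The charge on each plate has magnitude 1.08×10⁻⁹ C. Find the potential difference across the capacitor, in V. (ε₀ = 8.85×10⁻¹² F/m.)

A = 167 cm² = 1.67×10⁻² m².
C = κε₀A/d = 2.25 × 8.85×10⁻¹² × 1.67×10⁻² / 6.48×10⁻⁴ = 5.13×10⁻¹⁰ F.
V = Q/C = 1.08×10⁻⁹ / 5.13×10⁻¹⁰ = 2.10 V.

2.10 V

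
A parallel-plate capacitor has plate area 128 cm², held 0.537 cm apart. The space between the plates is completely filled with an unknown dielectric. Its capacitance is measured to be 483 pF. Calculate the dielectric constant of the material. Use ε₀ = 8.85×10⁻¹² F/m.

κ ≈ 22.9

A = 128 cm² = 1.28×10⁻² m².
κ = Cd/(ε₀A) = 4.83×10⁻¹⁰ × 5.37×10⁻³ / (8.85×10⁻¹² × 1.28×10⁻²) = 22.9.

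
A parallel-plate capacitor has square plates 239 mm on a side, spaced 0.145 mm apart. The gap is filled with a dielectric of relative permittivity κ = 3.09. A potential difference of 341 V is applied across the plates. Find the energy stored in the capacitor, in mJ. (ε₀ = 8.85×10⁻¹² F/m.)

A = (239 mm)² = 5.71×10⁻² m².
C = κε₀A/d = 3.09 × 8.85×10⁻¹² × 5.71×10⁻² / 1.45×10⁻⁴ = 1.08×10⁻⁸ F.
U = ½CV² = ½ × 1.08×10⁻⁸ × (341)² = 6.26×10⁻⁴ J.

U ≈ 0.626 mJ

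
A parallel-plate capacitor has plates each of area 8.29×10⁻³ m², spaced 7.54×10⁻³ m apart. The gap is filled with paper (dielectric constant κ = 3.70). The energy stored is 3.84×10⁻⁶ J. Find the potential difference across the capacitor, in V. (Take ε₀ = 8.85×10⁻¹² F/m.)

C = κε₀A/d = 3.70 × 8.85×10⁻¹² × 8.29×10⁻³ / 7.54×10⁻³ = 3.60×10⁻¹¹ F.
V = √(2U/C) = √(2 × 3.84×10⁻⁶ / 3.60×10⁻¹¹) = 4.62×10² V.

462 V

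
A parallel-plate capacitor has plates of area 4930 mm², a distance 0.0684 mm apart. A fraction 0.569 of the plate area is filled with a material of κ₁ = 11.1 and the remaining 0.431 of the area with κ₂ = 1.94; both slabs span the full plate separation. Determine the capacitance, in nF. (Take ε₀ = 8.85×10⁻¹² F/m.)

4.56 nF

A = 4930 mm² = 4.93×10⁻³ m².
Side-by-side slabs ⇒ two capacitors in parallel, each spanning the full gap.
C₁ = κ₁ε₀A₁/d = 11.1 × 8.85×10⁻¹² × 2.81×10⁻³ / 6.84×10⁻⁵ = 4.03×10⁻⁹ F.
C₂ = κ₂ε₀A₂/d = 1.94 × 8.85×10⁻¹² × 2.12×10⁻³ / 6.84×10⁻⁵ = 5.33×10⁻¹⁰ F.
C = C₁ + C₂ = 4.56×10⁻⁹ F.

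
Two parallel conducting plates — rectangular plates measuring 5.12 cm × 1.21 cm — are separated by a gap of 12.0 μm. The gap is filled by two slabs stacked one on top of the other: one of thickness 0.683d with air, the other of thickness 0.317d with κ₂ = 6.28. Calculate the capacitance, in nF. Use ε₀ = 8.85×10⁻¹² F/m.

A = 5.12 × 1.21 cm² = 6.20×10⁻⁴ m².
Stacked slabs ⇒ two capacitors in series, each with the full plate area.
C₁ = κ₁ε₀A/d₁ = 1.00 × 8.85×10⁻¹² × 6.20×10⁻⁴ / 8.20×10⁻⁶ = 6.69×10⁻¹⁰ F.
C₂ = κ₂ε₀A/d₂ = 6.28 × 8.85×10⁻¹² × 6.20×10⁻⁴ / 3.80×10⁻⁶ = 9.05×10⁻⁹ F.
C = (1/C₁ + 1/C₂)⁻¹ = 6.23×10⁻¹⁰ F.

0.623 nF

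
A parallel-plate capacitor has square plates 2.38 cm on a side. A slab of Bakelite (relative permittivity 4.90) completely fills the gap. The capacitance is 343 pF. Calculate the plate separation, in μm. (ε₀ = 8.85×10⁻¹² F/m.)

A = (2.38 cm)² = 5.66×10⁻⁴ m².
d = κε₀A/C = 4.90 × 8.85×10⁻¹² × 5.66×10⁻⁴ / 3.43×10⁻¹⁰ = 7.16×10⁻⁵ m.

d ≈ 71.6 μm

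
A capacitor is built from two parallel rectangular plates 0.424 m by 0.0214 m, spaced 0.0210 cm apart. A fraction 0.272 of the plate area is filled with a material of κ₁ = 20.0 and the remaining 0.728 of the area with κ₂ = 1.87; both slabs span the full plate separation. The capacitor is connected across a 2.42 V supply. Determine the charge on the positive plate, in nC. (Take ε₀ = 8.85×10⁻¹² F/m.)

A = 0.424 × 0.0214 m² = 9.07×10⁻³ m².
Side-by-side slabs ⇒ two capacitors in parallel, each spanning the full gap.
C₁ = κ₁ε₀A₁/d = 20.0 × 8.85×10⁻¹² × 2.47×10⁻³ / 2.10×10⁻⁴ = 2.08×10⁻⁹ F.
C₂ = κ₂ε₀A₂/d = 1.87 × 8.85×10⁻¹² × 6.61×10⁻³ / 2.10×10⁻⁴ = 5.21×10⁻¹⁰ F.
C = C₁ + C₂ = 2.60×10⁻⁹ F.
Q = CV = 2.60×10⁻⁹ × 2.42 = 6.29×10⁻⁹ C.

6.29 nC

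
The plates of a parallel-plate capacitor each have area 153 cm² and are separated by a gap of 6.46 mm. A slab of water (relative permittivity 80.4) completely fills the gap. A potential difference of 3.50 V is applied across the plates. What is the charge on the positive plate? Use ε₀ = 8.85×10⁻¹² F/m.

5.90 nC

A = 153 cm² = 1.53×10⁻² m².
C = κε₀A/d = 80.4 × 8.85×10⁻¹² × 1.53×10⁻² / 6.46×10⁻³ = 1.69×10⁻⁹ F.
Q = CV = 1.69×10⁻⁹ × 3.50 = 5.90×10⁻⁹ C.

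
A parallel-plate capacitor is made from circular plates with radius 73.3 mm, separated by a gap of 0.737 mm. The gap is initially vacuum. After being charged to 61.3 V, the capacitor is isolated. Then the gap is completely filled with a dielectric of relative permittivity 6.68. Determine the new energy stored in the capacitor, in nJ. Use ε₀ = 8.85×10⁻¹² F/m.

57.0 nJ

A = π(73.3 mm)² = 1.69×10⁻² m².
Initially C₁ = ε₀A/d = 8.85×10⁻¹² × 1.69×10⁻² / 7.37×10⁻⁴ = 2.03×10⁻¹⁰ F.
U₁ = 3.81×10⁻⁷ J.
Isolated ⇒ Q is held fixed. C₂ = 6.68 C₁ and U = Q²/(2C), so U₂/U₁ = C₁/C₂ = 0.150.
U₂ = 0.150 × 3.81×10⁻⁷ = 5.70×10⁻⁸ J.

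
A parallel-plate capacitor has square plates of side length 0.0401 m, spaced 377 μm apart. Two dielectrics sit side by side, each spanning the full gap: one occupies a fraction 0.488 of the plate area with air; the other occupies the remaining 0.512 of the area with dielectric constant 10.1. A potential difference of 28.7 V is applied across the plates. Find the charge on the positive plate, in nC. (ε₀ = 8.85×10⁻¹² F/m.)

A = (0.0401 m)² = 1.61×10⁻³ m².
Side-by-side slabs ⇒ two capacitors in parallel, each spanning the full gap.
C₁ = κ₁ε₀A₁/d = 1.00 × 8.85×10⁻¹² × 7.85×10⁻⁴ / 3.77×10⁻⁴ = 1.84×10⁻¹¹ F.
C₂ = κ₂ε₀A₂/d = 10.1 × 8.85×10⁻¹² × 8.23×10⁻⁴ / 3.77×10⁻⁴ = 1.95×10⁻¹⁰ F.
C = C₁ + C₂ = 2.14×10⁻¹⁰ F.
Q = CV = 2.14×10⁻¹⁰ × 28.7 = 6.13×10⁻⁹ C.

Q ≈ 6.13 nC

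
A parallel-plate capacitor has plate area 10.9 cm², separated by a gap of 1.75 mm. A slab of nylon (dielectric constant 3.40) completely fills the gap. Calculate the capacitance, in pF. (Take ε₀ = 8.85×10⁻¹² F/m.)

A = 10.9 cm² = 1.09×10⁻³ m².
C = κε₀A/d = 3.40 × 8.85×10⁻¹² × 1.09×10⁻³ / 1.75×10⁻³ = 1.87×10⁻¹¹ F.

C ≈ 18.7 pF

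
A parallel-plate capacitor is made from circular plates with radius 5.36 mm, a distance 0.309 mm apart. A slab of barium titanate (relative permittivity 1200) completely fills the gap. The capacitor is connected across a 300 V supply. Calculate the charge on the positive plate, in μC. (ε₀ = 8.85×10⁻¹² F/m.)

Q ≈ 0.931 μC

A = π(5.36 mm)² = 9.03×10⁻⁵ m².
C = κε₀A/d = 1200 × 8.85×10⁻¹² × 9.03×10⁻⁵ / 3.09×10⁻⁴ = 3.10×10⁻⁹ F.
Q = CV = 3.10×10⁻⁹ × 300 = 9.31×10⁻⁷ C.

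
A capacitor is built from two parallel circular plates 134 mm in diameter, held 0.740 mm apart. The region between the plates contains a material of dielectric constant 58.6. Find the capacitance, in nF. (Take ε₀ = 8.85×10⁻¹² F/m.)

A = π(134/2 mm)² = 1.41×10⁻² m².
C = κε₀A/d = 58.6 × 8.85×10⁻¹² × 1.41×10⁻² / 7.40×10⁻⁴ = 9.88×10⁻⁹ F.

C ≈ 9.88 nF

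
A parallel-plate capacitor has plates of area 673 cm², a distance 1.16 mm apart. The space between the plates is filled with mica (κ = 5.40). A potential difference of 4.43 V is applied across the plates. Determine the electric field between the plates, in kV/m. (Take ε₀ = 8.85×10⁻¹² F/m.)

E ≈ 3.82 kV/m

E = V/d = 4.43 / 1.16×10⁻³ = 3.82×10³ V/m.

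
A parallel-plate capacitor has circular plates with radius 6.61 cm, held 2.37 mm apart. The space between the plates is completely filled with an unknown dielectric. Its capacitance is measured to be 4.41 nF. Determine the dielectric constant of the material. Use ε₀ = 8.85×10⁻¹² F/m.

κ ≈ 86.0

A = π(6.61 cm)² = 1.37×10⁻² m².
κ = Cd/(ε₀A) = 4.41×10⁻⁹ × 2.37×10⁻³ / (8.85×10⁻¹² × 1.37×10⁻²) = 86.0.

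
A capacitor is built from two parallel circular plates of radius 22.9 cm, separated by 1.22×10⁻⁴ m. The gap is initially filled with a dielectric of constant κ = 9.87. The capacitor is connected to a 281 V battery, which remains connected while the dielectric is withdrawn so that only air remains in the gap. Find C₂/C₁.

0.101

C = κε₀A/d scales with κ, so C₂/C₁ = 1/κ = 1/9.87 = 0.101.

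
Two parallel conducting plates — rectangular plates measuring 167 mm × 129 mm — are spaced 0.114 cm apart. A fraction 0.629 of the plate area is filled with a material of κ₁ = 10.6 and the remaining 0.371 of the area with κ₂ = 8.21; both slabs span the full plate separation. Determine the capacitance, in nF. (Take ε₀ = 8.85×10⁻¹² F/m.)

C ≈ 1.62 nF

A = 167 × 129 mm² = 2.15×10⁻² m².
Side-by-side slabs ⇒ two capacitors in parallel, each spanning the full gap.
C₁ = κ₁ε₀A₁/d = 10.6 × 8.85×10⁻¹² × 1.36×10⁻² / 1.14×10⁻³ = 1.12×10⁻⁹ F.
C₂ = κ₂ε₀A₂/d = 8.21 × 8.85×10⁻¹² × 7.99×10⁻³ / 1.14×10⁻³ = 5.09×10⁻¹⁰ F.
C = C₁ + C₂ = 1.62×10⁻⁹ F.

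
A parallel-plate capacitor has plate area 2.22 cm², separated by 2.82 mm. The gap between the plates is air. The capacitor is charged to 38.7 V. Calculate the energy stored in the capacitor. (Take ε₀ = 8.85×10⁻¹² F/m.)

U ≈ 0.522 nJ

A = 2.22 cm² = 2.22×10⁻⁴ m².
C = ε₀A/d = 8.85×10⁻¹² × 2.22×10⁻⁴ / 2.82×10⁻³ = 6.97×10⁻¹³ F.
U = ½CV² = ½ × 6.97×10⁻¹³ × (38.7)² = 5.22×10⁻¹⁰ J.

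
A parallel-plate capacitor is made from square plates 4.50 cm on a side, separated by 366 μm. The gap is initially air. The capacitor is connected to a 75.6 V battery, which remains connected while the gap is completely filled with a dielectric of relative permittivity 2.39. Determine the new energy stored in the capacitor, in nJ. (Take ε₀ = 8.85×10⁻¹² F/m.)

U ≈ 334 nJ

A = (4.50 cm)² = 2.02×10⁻³ m².
Initially C₁ = ε₀A/d = 8.85×10⁻¹² × 2.02×10⁻³ / 3.66×10⁻⁴ = 4.90×10⁻¹¹ F.
U₁ = 1.40×10⁻⁷ J.
Battery connected ⇒ V is held fixed. C₂ = 2.39 C₁ and U = ½CV², so U₂/U₁ = C₂/C₁ = 2.39.
U₂ = 2.39 × 1.40×10⁻⁷ = 3.34×10⁻⁷ J.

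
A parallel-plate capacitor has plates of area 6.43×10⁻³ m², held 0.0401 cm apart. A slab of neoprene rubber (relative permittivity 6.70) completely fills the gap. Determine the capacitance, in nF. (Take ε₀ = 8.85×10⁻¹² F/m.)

C = κε₀A/d = 6.70 × 8.85×10⁻¹² × 6.43×10⁻³ / 4.01×10⁻⁴ = 9.51×10⁻¹⁰ F.

0.951 nF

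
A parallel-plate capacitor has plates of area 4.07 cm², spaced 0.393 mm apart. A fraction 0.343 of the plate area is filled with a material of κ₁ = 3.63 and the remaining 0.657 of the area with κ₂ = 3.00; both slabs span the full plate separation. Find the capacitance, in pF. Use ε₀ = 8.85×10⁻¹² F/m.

A = 4.07 cm² = 4.07×10⁻⁴ m².
Side-by-side slabs ⇒ two capacitors in parallel, each spanning the full gap.
C₁ = κ₁ε₀A₁/d = 3.63 × 8.85×10⁻¹² × 1.40×10⁻⁴ / 3.93×10⁻⁴ = 1.14×10⁻¹¹ F.
C₂ = κ₂ε₀A₂/d = 3.00 × 8.85×10⁻¹² × 2.67×10⁻⁴ / 3.93×10⁻⁴ = 1.81×10⁻¹¹ F.
C = C₁ + C₂ = 2.95×10⁻¹¹ F.

C ≈ 29.5 pF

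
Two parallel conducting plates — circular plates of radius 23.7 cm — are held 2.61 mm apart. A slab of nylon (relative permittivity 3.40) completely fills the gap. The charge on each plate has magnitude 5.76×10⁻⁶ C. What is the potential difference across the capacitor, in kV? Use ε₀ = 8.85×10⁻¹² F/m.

V ≈ 2.83 kV

A = π(23.7 cm)² = 0.176 m².
C = κε₀A/d = 3.40 × 8.85×10⁻¹² × 0.176 / 2.61×10⁻³ = 2.03×10⁻⁹ F.
V = Q/C = 5.76×10⁻⁶ / 2.03×10⁻⁹ = 2.83×10³ V.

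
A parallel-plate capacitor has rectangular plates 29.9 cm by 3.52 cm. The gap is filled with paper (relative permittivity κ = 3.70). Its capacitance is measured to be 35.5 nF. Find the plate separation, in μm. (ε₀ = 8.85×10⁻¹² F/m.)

d ≈ 9.71 μm

A = 29.9 × 3.52 cm² = 1.05×10⁻² m².
d = κε₀A/C = 3.70 × 8.85×10⁻¹² × 1.05×10⁻² / 3.55×10⁻⁸ = 9.71×10⁻⁶ m.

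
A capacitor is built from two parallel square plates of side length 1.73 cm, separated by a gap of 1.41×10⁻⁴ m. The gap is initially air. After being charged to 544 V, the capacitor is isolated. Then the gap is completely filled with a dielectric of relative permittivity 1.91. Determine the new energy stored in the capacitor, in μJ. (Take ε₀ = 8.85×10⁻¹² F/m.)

U ≈ 1.46 μJ

A = (1.73 cm)² = 2.99×10⁻⁴ m².
Initially C₁ = ε₀A/d = 8.85×10⁻¹² × 2.99×10⁻⁴ / 1.41×10⁻⁴ = 1.88×10⁻¹¹ F.
U₁ = 2.78×10⁻⁶ J.
Isolated ⇒ Q is held fixed. C₂ = 1.91 C₁ and U = Q²/(2C), so U₂/U₁ = C₁/C₂ = 0.524.
U₂ = 0.524 × 2.78×10⁻⁶ = 1.46×10⁻⁶ J.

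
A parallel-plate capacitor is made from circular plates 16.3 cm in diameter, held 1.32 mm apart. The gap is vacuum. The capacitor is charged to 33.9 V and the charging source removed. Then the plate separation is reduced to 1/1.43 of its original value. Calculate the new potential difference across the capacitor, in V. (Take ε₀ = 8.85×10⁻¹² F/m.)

A = π(16.3/2 cm)² = 2.09×10⁻² m².
Initially C₁ = ε₀A/d = 8.85×10⁻¹² × 2.09×10⁻² / 1.32×10⁻³ = 1.40×10⁻¹⁰ F.
V₁ = 33.9 V.
Isolated ⇒ Q is held fixed. C₂ = 1.43 C₁ and V = Q/C, so V₂/V₁ = C₁/C₂ = 0.699.
V₂ = 0.699 × 33.9 = 23.7 V.

23.7 V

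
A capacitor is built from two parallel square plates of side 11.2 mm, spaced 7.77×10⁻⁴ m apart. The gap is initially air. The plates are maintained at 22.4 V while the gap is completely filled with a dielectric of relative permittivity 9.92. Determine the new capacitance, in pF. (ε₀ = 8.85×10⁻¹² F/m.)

C ≈ 14.2 pF

A = (11.2 mm)² = 1.25×10⁻⁴ m².
Initially C₁ = ε₀A/d = 8.85×10⁻¹² × 1.25×10⁻⁴ / 7.77×10⁻⁴ = 1.43×10⁻¹² F.
C = κε₀A/d scales with κ, so C₂/C₁ = κ = 9.92.
C₂ = 9.92 × 1.43×10⁻¹² = 1.42×10⁻¹¹ F.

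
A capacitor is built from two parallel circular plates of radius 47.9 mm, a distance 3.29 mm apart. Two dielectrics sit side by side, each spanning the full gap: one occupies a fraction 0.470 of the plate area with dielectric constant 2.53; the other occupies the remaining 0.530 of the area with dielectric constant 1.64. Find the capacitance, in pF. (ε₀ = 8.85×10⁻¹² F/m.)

A = π(47.9 mm)² = 7.21×10⁻³ m².
Side-by-side slabs ⇒ two capacitors in parallel, each spanning the full gap.
C₁ = κ₁ε₀A₁/d = 2.53 × 8.85×10⁻¹² × 3.39×10⁻³ / 3.29×10⁻³ = 2.31×10⁻¹¹ F.
C₂ = κ₂ε₀A₂/d = 1.64 × 8.85×10⁻¹² × 3.82×10⁻³ / 3.29×10⁻³ = 1.69×10⁻¹¹ F.
C = C₁ + C₂ = 3.99×10⁻¹¹ F.

39.9 pF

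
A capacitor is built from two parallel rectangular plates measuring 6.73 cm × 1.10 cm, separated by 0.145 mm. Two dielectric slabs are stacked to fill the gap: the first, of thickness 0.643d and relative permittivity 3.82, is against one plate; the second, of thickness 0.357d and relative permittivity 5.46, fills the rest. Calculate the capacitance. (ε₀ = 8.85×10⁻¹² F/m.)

C ≈ 193 pF

A = 6.73 × 1.10 cm² = 7.40×10⁻⁴ m².
Stacked slabs ⇒ two capacitors in series, each with the full plate area.
C₁ = κ₁ε₀A/d₁ = 3.82 × 8.85×10⁻¹² × 7.40×10⁻⁴ / 9.32×10⁻⁵ = 2.68×10⁻¹⁰ F.
C₂ = κ₂ε₀A/d₂ = 5.46 × 8.85×10⁻¹² × 7.40×10⁻⁴ / 5.18×10⁻⁵ = 6.91×10⁻¹⁰ F.
C = (1/C₁ + 1/C₂)⁻¹ = 1.93×10⁻¹⁰ F.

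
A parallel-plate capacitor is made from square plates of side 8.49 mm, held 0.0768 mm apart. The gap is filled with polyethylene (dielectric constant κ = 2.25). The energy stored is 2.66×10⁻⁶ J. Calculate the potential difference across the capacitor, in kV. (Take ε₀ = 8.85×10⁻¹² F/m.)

0.534 kV

A = (8.49 mm)² = 7.21×10⁻⁵ m².
C = κε₀A/d = 2.25 × 8.85×10⁻¹² × 7.21×10⁻⁵ / 7.68×10⁻⁵ = 1.87×10⁻¹¹ F.
V = √(2U/C) = √(2 × 2.66×10⁻⁶ / 1.87×10⁻¹¹) = 5.34×10² V.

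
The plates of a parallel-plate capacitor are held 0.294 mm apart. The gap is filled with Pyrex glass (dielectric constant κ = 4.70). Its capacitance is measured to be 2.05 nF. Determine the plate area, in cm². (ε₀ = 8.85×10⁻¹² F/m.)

A ≈ 145 cm²

A = Cd/(κε₀) = 2.05×10⁻⁹ × 2.94×10⁻⁴ / (4.70 × 8.85×10⁻¹²) = 1.45×10⁻² m².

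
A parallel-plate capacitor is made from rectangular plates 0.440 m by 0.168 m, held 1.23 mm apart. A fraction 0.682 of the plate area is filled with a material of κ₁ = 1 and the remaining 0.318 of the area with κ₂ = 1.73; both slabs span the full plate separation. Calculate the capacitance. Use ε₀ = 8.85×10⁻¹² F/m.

0.655 nF

A = 0.440 × 0.168 m² = 7.39×10⁻² m².
Side-by-side slabs ⇒ two capacitors in parallel, each spanning the full gap.
C₁ = κ₁ε₀A₁/d = 1.00 × 8.85×10⁻¹² × 5.04×10⁻² / 1.23×10⁻³ = 3.63×10⁻¹⁰ F.
C₂ = κ₂ε₀A₂/d = 1.73 × 8.85×10⁻¹² × 2.35×10⁻² / 1.23×10⁻³ = 2.93×10⁻¹⁰ F.
C = C₁ + C₂ = 6.55×10⁻¹⁰ F.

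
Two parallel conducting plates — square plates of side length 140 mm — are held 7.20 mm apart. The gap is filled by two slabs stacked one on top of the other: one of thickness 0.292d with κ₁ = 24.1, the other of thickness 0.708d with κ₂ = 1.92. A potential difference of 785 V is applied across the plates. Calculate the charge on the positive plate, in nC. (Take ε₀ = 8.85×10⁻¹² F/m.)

A = (140 mm)² = 1.96×10⁻² m².
Stacked slabs ⇒ two capacitors in series, each with the full plate area.
C₁ = κ₁ε₀A/d₁ = 24.1 × 8.85×10⁻¹² × 1.96×10⁻² / 2.10×10⁻³ = 1.99×10⁻⁹ F.
C₂ = κ₂ε₀A/d₂ = 1.92 × 8.85×10⁻¹² × 1.96×10⁻² / 5.10×10⁻³ = 6.53×10⁻¹¹ F.
C = (1/C₁ + 1/C₂)⁻¹ = 6.33×10⁻¹¹ F.
Q = CV = 6.33×10⁻¹¹ × 785 = 4.97×10⁻⁸ C.

49.7 nC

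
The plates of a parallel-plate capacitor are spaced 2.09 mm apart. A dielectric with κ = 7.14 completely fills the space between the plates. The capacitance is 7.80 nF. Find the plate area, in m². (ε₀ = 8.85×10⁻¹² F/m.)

A ≈ 0.258 m²

A = Cd/(κε₀) = 7.80×10⁻⁹ × 2.09×10⁻³ / (7.14 × 8.85×10⁻¹²) = 0.258 m².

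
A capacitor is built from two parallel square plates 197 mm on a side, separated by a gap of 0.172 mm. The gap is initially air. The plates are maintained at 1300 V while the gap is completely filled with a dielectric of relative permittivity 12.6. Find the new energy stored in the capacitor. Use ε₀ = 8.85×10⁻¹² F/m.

U ≈ 21.3 mJ

A = (197 mm)² = 3.88×10⁻² m².
Initially C₁ = ε₀A/d = 8.85×10⁻¹² × 3.88×10⁻² / 1.72×10⁻⁴ = 2.00×10⁻⁹ F.
U₁ = 1.69×10⁻³ J.
Battery connected ⇒ V is held fixed. C₂ = 12.6 C₁ and U = ½CV², so U₂/U₁ = C₂/C₁ = 12.6.
U₂ = 12.6 × 1.69×10⁻³ = 2.13×10⁻² J.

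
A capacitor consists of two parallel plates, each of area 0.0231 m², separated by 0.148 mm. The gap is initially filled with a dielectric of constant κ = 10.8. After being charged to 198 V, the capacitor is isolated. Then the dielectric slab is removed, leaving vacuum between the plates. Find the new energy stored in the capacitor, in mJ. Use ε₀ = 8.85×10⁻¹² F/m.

3.16 mJ

Initially C₁ = κε₀A/d = 10.8 × 8.85×10⁻¹² × 2.31×10⁻² / 1.48×10⁻⁴ = 1.49×10⁻⁸ F.
U₁ = 2.92×10⁻⁴ J.
Isolated ⇒ Q is held fixed. C₂ = 0.0926 C₁ and U = Q²/(2C), so U₂/U₁ = C₁/C₂ = 10.8.
U₂ = 10.8 × 2.92×10⁻⁴ = 3.16×10⁻³ J.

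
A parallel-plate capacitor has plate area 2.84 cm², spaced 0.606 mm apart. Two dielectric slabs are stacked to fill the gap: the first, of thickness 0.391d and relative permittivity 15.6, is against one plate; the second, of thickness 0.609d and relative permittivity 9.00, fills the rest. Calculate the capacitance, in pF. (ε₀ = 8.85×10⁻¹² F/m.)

44.7 pF

A = 2.84 cm² = 2.84×10⁻⁴ m².
Stacked slabs ⇒ two capacitors in series, each with the full plate area.
C₁ = κ₁ε₀A/d₁ = 15.6 × 8.85×10⁻¹² × 2.84×10⁻⁴ / 2.37×10⁻⁴ = 1.65×10⁻¹⁰ F.
C₂ = κ₂ε₀A/d₂ = 9.00 × 8.85×10⁻¹² × 2.84×10⁻⁴ / 3.69×10⁻⁴ = 6.13×10⁻¹¹ F.
C = (1/C₁ + 1/C₂)⁻¹ = 4.47×10⁻¹¹ F.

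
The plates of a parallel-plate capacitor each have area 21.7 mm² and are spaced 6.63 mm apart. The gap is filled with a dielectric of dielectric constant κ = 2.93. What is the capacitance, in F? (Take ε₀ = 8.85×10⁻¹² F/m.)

8.49×10⁻¹⁴ F

A = 21.7 mm² = 2.17×10⁻⁵ m².
C = κε₀A/d = 2.93 × 8.85×10⁻¹² × 2.17×10⁻⁵ / 6.63×10⁻³ = 8.49×10⁻¹⁴ F.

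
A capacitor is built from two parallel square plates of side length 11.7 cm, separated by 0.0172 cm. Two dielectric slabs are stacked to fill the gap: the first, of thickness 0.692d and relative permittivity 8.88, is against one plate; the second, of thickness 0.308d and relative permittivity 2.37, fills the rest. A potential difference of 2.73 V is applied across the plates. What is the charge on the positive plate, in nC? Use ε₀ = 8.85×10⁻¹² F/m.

A = (11.7 cm)² = 1.37×10⁻² m².
Stacked slabs ⇒ two capacitors in series, each with the full plate area.
C₁ = κ₁ε₀A/d₁ = 8.88 × 8.85×10⁻¹² × 1.37×10⁻² / 1.19×10⁻⁴ = 9.04×10⁻⁹ F.
C₂ = κ₂ε₀A/d₂ = 2.37 × 8.85×10⁻¹² × 1.37×10⁻² / 5.30×10⁻⁵ = 5.42×10⁻⁹ F.
C = (1/C₁ + 1/C₂)⁻¹ = 3.39×10⁻⁹ F.
Q = CV = 3.39×10⁻⁹ × 2.73 = 9.25×10⁻⁹ C.

Q ≈ 9.25 nC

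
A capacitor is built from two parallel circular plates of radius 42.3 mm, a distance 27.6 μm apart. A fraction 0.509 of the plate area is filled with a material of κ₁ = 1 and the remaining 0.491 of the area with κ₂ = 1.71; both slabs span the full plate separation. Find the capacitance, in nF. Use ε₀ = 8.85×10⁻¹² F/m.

2.43 nF

A = π(42.3 mm)² = 5.62×10⁻³ m².
Side-by-side slabs ⇒ two capacitors in parallel, each spanning the full gap.
C₁ = κ₁ε₀A₁/d = 1.00 × 8.85×10⁻¹² × 2.86×10⁻³ / 2.76×10⁻⁵ = 9.17×10⁻¹⁰ F.
C₂ = κ₂ε₀A₂/d = 1.71 × 8.85×10⁻¹² × 2.76×10⁻³ / 2.76×10⁻⁵ = 1.51×10⁻⁹ F.
C = C₁ + C₂ = 2.43×10⁻⁹ F.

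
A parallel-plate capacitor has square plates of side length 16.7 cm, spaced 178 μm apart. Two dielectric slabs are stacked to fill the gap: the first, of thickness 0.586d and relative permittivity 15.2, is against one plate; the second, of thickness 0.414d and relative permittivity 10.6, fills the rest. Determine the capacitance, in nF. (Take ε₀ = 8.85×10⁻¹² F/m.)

A = (16.7 cm)² = 2.79×10⁻² m².
Stacked slabs ⇒ two capacitors in series, each with the full plate area.
C₁ = κ₁ε₀A/d₁ = 15.2 × 8.85×10⁻¹² × 2.79×10⁻² / 1.04×10⁻⁴ = 3.60×10⁻⁸ F.
C₂ = κ₂ε₀A/d₂ = 10.6 × 8.85×10⁻¹² × 2.79×10⁻² / 7.37×10⁻⁵ = 3.55×10⁻⁸ F.
C = (1/C₁ + 1/C₂)⁻¹ = 1.79×10⁻⁸ F.

17.9 nF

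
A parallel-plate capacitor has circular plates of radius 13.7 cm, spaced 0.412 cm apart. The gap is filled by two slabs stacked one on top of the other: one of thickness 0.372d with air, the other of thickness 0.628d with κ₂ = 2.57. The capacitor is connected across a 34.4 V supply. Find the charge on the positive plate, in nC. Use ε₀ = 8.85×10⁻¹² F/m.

7.07 nC

A = π(13.7 cm)² = 5.90×10⁻² m².
Stacked slabs ⇒ two capacitors in series, each with the full plate area.
C₁ = κ₁ε₀A/d₁ = 1.00 × 8.85×10⁻¹² × 5.90×10⁻² / 1.53×10⁻³ = 3.40×10⁻¹⁰ F.
C₂ = κ₂ε₀A/d₂ = 2.57 × 8.85×10⁻¹² × 5.90×10⁻² / 2.59×10⁻³ = 5.18×10⁻¹⁰ F.
C = (1/C₁ + 1/C₂)⁻¹ = 2.05×10⁻¹⁰ F.
Q = CV = 2.05×10⁻¹⁰ × 34.4 = 7.07×10⁻⁹ C.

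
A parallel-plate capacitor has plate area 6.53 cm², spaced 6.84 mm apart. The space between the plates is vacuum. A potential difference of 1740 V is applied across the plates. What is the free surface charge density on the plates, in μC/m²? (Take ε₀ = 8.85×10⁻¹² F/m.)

σ ≈ 2.25 μC/m²

A = 6.53 cm² = 6.53×10⁻⁴ m².
C = ε₀A/d = 8.85×10⁻¹² × 6.53×10⁻⁴ / 6.84×10⁻³ = 8.45×10⁻¹³ F.
σ = Q/A = CV/A = 8.45×10⁻¹³ × 1740 / 6.53×10⁻⁴ = 2.25×10⁻⁶ C/m².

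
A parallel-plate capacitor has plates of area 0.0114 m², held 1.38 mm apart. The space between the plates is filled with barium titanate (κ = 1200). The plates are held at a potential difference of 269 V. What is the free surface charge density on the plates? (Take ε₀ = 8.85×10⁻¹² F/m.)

C = κε₀A/d = 1200 × 8.85×10⁻¹² × 1.14×10⁻² / 1.38×10⁻³ = 8.77×10⁻⁸ F.
σ = Q/A = CV/A = 8.77×10⁻⁸ × 269 / 1.14×10⁻² = 2.07×10⁻³ C/m².

σ ≈ 207 nC/cm²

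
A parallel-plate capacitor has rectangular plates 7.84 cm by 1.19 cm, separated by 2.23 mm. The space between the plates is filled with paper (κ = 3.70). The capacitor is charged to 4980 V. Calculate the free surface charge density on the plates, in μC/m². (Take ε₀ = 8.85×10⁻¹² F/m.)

73.1 μC/m²

A = 7.84 × 1.19 cm² = 9.33×10⁻⁴ m².
C = κε₀A/d = 3.70 × 8.85×10⁻¹² × 9.33×10⁻⁴ / 2.23×10⁻³ = 1.37×10⁻¹¹ F.
σ = Q/A = CV/A = 1.37×10⁻¹¹ × 4980 / 9.33×10⁻⁴ = 7.31×10⁻⁵ C/m².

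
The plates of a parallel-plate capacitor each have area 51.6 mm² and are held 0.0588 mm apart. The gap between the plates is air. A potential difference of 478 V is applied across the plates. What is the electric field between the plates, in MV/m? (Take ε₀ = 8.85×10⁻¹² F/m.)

8.13 MV/m

E = V/d = 478 / 5.88×10⁻⁵ = 8.13×10⁶ V/m.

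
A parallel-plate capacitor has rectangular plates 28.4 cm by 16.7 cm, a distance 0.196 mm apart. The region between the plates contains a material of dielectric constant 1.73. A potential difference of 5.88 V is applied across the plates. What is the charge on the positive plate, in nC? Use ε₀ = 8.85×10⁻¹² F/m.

A = 28.4 × 16.7 cm² = 4.74×10⁻² m².
C = κε₀A/d = 1.73 × 8.85×10⁻¹² × 4.74×10⁻² / 1.96×10⁻⁴ = 3.70×10⁻⁹ F.
Q = CV = 3.70×10⁻⁹ × 5.88 = 2.18×10⁻⁸ C.

21.8 nC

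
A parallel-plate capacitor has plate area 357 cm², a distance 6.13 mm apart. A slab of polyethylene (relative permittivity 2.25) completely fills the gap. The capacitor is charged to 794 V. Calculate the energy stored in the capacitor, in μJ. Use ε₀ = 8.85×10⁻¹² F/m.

A = 357 cm² = 3.57×10⁻² m².
C = κε₀A/d = 2.25 × 8.85×10⁻¹² × 3.57×10⁻² / 6.13×10⁻³ = 1.16×10⁻¹⁰ F.
U = ½CV² = ½ × 1.16×10⁻¹⁰ × (794)² = 3.66×10⁻⁵ J.

36.6 μJ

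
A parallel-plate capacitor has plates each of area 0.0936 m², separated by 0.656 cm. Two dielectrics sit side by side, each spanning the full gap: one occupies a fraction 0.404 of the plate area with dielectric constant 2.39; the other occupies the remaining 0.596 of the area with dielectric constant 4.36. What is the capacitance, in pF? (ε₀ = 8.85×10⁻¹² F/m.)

Side-by-side slabs ⇒ two capacitors in parallel, each spanning the full gap.
C₁ = κ₁ε₀A₁/d = 2.39 × 8.85×10⁻¹² × 3.78×10⁻² / 6.56×10⁻³ = 1.22×10⁻¹⁰ F.
C₂ = κ₂ε₀A₂/d = 4.36 × 8.85×10⁻¹² × 5.58×10⁻² / 6.56×10⁻³ = 3.28×10⁻¹⁰ F.
C = C₁ + C₂ = 4.50×10⁻¹⁰ F.

450 pF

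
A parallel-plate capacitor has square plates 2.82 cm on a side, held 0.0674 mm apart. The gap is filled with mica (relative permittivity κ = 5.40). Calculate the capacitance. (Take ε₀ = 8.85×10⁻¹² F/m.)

C ≈ 0.564 nF

A = (2.82 cm)² = 7.95×10⁻⁴ m².
C = κε₀A/d = 5.40 × 8.85×10⁻¹² × 7.95×10⁻⁴ / 6.74×10⁻⁵ = 5.64×10⁻¹⁰ F.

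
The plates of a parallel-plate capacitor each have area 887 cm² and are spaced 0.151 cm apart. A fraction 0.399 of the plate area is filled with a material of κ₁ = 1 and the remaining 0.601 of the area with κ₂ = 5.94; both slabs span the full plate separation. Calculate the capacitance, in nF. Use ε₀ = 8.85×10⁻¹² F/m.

2.06 nF

A = 887 cm² = 8.87×10⁻² m².
Side-by-side slabs ⇒ two capacitors in parallel, each spanning the full gap.
C₁ = κ₁ε₀A₁/d = 1.00 × 8.85×10⁻¹² × 3.54×10⁻² / 1.51×10⁻³ = 2.07×10⁻¹⁰ F.
C₂ = κ₂ε₀A₂/d = 5.94 × 8.85×10⁻¹² × 5.33×10⁻² / 1.51×10⁻³ = 1.86×10⁻⁹ F.
C = C₁ + C₂ = 2.06×10⁻⁹ F.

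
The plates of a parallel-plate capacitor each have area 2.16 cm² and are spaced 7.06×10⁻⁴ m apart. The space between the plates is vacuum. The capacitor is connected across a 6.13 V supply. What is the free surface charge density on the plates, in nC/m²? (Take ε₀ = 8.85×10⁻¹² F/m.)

A = 2.16 cm² = 2.16×10⁻⁴ m².
C = ε₀A/d = 8.85×10⁻¹² × 2.16×10⁻⁴ / 7.06×10⁻⁴ = 2.71×10⁻¹² F.
σ = Q/A = CV/A = 2.71×10⁻¹² × 6.13 / 2.16×10⁻⁴ = 7.68×10⁻⁸ C/m².

76.8 nC/m²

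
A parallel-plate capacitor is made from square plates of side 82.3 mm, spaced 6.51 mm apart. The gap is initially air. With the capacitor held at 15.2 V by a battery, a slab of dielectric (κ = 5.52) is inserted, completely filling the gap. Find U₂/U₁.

Battery connected ⇒ V is held fixed.
C₂ = 5.52 C₁ and U = ½CV², so U₂/U₁ = C₂/C₁ = 5.52.

U₂/U₁ ≈ 5.52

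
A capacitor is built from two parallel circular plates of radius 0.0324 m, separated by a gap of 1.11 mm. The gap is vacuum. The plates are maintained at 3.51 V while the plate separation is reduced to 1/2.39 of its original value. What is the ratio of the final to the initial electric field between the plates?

2.39

Battery connected ⇒ V is held fixed.
E = V/d, so E₂/E₁ = d₁/d₂ = 2.39.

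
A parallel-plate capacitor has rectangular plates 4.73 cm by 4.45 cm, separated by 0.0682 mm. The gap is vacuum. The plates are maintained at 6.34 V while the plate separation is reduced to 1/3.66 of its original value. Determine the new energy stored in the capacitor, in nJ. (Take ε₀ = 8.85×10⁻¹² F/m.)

20.1 nJ

A = 4.73 × 4.45 cm² = 2.10×10⁻³ m².
Initially C₁ = ε₀A/d = 8.85×10⁻¹² × 2.10×10⁻³ / 6.82×10⁻⁵ = 2.73×10⁻¹⁰ F.
U₁ = 5.49×10⁻⁹ J.
Battery connected ⇒ V is held fixed. C₂ = 3.66 C₁ and U = ½CV², so U₂/U₁ = C₂/C₁ = 3.66.
U₂ = 3.66 × 5.49×10⁻⁹ = 2.01×10⁻⁸ J.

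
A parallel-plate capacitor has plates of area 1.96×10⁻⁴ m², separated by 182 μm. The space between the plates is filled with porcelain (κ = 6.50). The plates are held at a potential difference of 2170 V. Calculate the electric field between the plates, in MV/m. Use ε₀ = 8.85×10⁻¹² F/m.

E ≈ 11.9 MV/m

E = V/d = 2170 / 1.82×10⁻⁴ = 1.19×10⁷ V/m.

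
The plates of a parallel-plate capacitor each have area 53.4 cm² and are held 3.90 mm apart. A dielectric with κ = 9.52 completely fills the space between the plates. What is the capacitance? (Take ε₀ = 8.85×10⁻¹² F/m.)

A = 53.4 cm² = 5.34×10⁻³ m².
C = κε₀A/d = 9.52 × 8.85×10⁻¹² × 5.34×10⁻³ / 3.90×10⁻³ = 1.15×10⁻¹⁰ F.

C ≈ 115 pF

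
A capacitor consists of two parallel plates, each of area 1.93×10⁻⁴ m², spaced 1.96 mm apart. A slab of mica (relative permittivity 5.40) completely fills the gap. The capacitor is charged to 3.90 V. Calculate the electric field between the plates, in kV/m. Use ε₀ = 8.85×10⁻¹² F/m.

E = V/d = 3.90 / 1.96×10⁻³ = 1.99×10³ V/m.

E ≈ 1.99 kV/m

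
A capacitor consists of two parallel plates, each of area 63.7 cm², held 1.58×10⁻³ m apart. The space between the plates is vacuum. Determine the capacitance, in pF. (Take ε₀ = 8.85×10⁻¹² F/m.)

C ≈ 35.7 pF

A = 63.7 cm² = 6.37×10⁻³ m².
C = ε₀A/d = 8.85×10⁻¹² × 6.37×10⁻³ / 1.58×10⁻³ = 3.57×10⁻¹¹ F.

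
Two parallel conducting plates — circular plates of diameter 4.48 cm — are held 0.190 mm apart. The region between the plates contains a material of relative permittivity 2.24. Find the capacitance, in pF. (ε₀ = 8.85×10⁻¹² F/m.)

C ≈ 164 pF

A = π(4.48/2 cm)² = 1.58×10⁻³ m².
C = κε₀A/d = 2.24 × 8.85×10⁻¹² × 1.58×10⁻³ / 1.90×10⁻⁴ = 1.64×10⁻¹⁰ F.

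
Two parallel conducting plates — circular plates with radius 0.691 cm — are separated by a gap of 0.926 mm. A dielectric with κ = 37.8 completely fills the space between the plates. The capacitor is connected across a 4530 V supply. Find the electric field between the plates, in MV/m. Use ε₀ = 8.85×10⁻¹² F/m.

E = V/d = 4530 / 9.26×10⁻⁴ = 4.89×10⁶ V/m.

4.89 MV/m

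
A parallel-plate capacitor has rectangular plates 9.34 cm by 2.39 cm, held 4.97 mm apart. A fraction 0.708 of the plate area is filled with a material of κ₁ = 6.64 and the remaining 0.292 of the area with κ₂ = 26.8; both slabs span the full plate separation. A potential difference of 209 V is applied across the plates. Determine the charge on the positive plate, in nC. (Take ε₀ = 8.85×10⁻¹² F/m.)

A = 9.34 × 2.39 cm² = 2.23×10⁻³ m².
Side-by-side slabs ⇒ two capacitors in parallel, each spanning the full gap.
C₁ = κ₁ε₀A₁/d = 6.64 × 8.85×10⁻¹² × 1.58×10⁻³ / 4.97×10⁻³ = 1.87×10⁻¹¹ F.
C₂ = κ₂ε₀A₂/d = 26.8 × 8.85×10⁻¹² × 6.52×10⁻⁴ / 4.97×10⁻³ = 3.11×10⁻¹¹ F.
C = C₁ + C₂ = 4.98×10⁻¹¹ F.
Q = CV = 4.98×10⁻¹¹ × 209 = 1.04×10⁻⁸ C.

Q ≈ 10.4 nC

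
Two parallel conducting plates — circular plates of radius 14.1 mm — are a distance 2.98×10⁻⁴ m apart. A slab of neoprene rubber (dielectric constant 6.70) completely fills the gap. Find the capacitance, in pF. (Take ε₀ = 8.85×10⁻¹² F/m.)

A = π(14.1 mm)² = 6.25×10⁻⁴ m².
C = κε₀A/d = 6.70 × 8.85×10⁻¹² × 6.25×10⁻⁴ / 2.98×10⁻⁴ = 1.24×10⁻¹⁰ F.

C ≈ 124 pF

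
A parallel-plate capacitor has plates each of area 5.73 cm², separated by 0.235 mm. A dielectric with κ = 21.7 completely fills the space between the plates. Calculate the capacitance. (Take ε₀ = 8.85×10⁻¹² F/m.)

468 pF

A = 5.73 cm² = 5.73×10⁻⁴ m².
C = κε₀A/d = 21.7 × 8.85×10⁻¹² × 5.73×10⁻⁴ / 2.35×10⁻⁴ = 4.68×10⁻¹⁰ F.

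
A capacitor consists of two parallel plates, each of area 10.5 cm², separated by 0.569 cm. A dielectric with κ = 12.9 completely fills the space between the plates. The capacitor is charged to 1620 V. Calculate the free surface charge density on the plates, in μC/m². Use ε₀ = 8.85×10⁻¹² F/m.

A = 10.5 cm² = 1.05×10⁻³ m².
C = κε₀A/d = 12.9 × 8.85×10⁻¹² × 1.05×10⁻³ / 5.69×10⁻³ = 2.11×10⁻¹¹ F.
σ = Q/A = CV/A = 2.11×10⁻¹¹ × 1620 / 1.05×10⁻³ = 3.25×10⁻⁵ C/m².

32.5 μC/m²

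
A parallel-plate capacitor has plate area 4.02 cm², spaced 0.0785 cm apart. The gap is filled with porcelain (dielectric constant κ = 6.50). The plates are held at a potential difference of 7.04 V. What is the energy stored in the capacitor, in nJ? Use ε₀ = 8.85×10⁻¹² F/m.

0.730 nJ

A = 4.02 cm² = 4.02×10⁻⁴ m².
C = κε₀A/d = 6.50 × 8.85×10⁻¹² × 4.02×10⁻⁴ / 7.85×10⁻⁴ = 2.95×10⁻¹¹ F.
U = ½CV² = ½ × 2.95×10⁻¹¹ × (7.04)² = 7.30×10⁻¹⁰ J.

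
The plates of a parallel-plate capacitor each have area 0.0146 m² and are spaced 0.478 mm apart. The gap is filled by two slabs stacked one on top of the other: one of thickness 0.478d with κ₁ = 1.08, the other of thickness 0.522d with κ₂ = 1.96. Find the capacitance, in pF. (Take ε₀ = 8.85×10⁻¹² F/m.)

Stacked slabs ⇒ two capacitors in series, each with the full plate area.
C₁ = κ₁ε₀A/d₁ = 1.08 × 8.85×10⁻¹² × 1.46×10⁻² / 2.28×10⁻⁴ = 6.11×10⁻¹⁰ F.
C₂ = κ₂ε₀A/d₂ = 1.96 × 8.85×10⁻¹² × 1.46×10⁻² / 2.50×10⁻⁴ = 1.01×10⁻⁹ F.
C = (1/C₁ + 1/C₂)⁻¹ = 3.81×10⁻¹⁰ F.

C ≈ 381 pF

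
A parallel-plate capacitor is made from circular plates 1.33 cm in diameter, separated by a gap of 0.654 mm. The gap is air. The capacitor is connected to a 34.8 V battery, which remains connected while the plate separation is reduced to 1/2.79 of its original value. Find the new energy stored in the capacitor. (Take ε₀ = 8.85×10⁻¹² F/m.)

A = π(1.33/2 cm)² = 1.39×10⁻⁴ m².
Initially C₁ = ε₀A/d = 8.85×10⁻¹² × 1.39×10⁻⁴ / 6.54×10⁻⁴ = 1.88×10⁻¹² F.
U₁ = 1.14×10⁻⁹ J.
Battery connected ⇒ V is held fixed. C₂ = 2.79 C₁ and U = ½CV², so U₂/U₁ = C₂/C₁ = 2.79.
U₂ = 2.79 × 1.14×10⁻⁹ = 3.18×10⁻⁹ J.

U ≈ 3.18 nJ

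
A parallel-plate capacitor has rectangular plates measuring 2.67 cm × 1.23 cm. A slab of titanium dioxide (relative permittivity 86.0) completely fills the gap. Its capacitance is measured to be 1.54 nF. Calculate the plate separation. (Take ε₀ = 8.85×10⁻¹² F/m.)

A = 2.67 × 1.23 cm² = 3.28×10⁻⁴ m².
d = κε₀A/C = 86.0 × 8.85×10⁻¹² × 3.28×10⁻⁴ / 1.54×10⁻⁹ = 1.62×10⁻⁴ m.

d ≈ 162 μm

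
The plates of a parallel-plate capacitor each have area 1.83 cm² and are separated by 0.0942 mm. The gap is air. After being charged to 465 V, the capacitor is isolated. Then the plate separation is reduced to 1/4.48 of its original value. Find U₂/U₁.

0.223

Isolated ⇒ Q is held fixed.
C₂ = 4.48 C₁ and U = Q²/(2C), so U₂/U₁ = C₁/C₂ = 0.223.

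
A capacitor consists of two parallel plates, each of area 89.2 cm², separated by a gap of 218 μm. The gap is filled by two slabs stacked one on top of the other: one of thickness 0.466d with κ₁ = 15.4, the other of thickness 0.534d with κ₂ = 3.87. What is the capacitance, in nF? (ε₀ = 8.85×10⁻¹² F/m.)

2.15 nF

A = 89.2 cm² = 8.92×10⁻³ m².
Stacked slabs ⇒ two capacitors in series, each with the full plate area.
C₁ = κ₁ε₀A/d₁ = 15.4 × 8.85×10⁻¹² × 8.92×10⁻³ / 1.02×10⁻⁴ = 1.20×10⁻⁸ F.
C₂ = κ₂ε₀A/d₂ = 3.87 × 8.85×10⁻¹² × 8.92×10⁻³ / 1.16×10⁻⁴ = 2.62×10⁻⁹ F.
C = (1/C₁ + 1/C₂)⁻¹ = 2.15×10⁻⁹ F.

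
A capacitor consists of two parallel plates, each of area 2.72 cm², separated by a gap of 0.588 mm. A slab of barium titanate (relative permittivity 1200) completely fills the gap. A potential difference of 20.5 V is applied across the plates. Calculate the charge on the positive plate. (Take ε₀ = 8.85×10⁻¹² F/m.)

A = 2.72 cm² = 2.72×10⁻⁴ m².
C = κε₀A/d = 1200 × 8.85×10⁻¹² × 2.72×10⁻⁴ / 5.88×10⁻⁴ = 4.91×10⁻⁹ F.
Q = CV = 4.91×10⁻⁹ × 20.5 = 1.01×10⁻⁷ C.

101 nC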